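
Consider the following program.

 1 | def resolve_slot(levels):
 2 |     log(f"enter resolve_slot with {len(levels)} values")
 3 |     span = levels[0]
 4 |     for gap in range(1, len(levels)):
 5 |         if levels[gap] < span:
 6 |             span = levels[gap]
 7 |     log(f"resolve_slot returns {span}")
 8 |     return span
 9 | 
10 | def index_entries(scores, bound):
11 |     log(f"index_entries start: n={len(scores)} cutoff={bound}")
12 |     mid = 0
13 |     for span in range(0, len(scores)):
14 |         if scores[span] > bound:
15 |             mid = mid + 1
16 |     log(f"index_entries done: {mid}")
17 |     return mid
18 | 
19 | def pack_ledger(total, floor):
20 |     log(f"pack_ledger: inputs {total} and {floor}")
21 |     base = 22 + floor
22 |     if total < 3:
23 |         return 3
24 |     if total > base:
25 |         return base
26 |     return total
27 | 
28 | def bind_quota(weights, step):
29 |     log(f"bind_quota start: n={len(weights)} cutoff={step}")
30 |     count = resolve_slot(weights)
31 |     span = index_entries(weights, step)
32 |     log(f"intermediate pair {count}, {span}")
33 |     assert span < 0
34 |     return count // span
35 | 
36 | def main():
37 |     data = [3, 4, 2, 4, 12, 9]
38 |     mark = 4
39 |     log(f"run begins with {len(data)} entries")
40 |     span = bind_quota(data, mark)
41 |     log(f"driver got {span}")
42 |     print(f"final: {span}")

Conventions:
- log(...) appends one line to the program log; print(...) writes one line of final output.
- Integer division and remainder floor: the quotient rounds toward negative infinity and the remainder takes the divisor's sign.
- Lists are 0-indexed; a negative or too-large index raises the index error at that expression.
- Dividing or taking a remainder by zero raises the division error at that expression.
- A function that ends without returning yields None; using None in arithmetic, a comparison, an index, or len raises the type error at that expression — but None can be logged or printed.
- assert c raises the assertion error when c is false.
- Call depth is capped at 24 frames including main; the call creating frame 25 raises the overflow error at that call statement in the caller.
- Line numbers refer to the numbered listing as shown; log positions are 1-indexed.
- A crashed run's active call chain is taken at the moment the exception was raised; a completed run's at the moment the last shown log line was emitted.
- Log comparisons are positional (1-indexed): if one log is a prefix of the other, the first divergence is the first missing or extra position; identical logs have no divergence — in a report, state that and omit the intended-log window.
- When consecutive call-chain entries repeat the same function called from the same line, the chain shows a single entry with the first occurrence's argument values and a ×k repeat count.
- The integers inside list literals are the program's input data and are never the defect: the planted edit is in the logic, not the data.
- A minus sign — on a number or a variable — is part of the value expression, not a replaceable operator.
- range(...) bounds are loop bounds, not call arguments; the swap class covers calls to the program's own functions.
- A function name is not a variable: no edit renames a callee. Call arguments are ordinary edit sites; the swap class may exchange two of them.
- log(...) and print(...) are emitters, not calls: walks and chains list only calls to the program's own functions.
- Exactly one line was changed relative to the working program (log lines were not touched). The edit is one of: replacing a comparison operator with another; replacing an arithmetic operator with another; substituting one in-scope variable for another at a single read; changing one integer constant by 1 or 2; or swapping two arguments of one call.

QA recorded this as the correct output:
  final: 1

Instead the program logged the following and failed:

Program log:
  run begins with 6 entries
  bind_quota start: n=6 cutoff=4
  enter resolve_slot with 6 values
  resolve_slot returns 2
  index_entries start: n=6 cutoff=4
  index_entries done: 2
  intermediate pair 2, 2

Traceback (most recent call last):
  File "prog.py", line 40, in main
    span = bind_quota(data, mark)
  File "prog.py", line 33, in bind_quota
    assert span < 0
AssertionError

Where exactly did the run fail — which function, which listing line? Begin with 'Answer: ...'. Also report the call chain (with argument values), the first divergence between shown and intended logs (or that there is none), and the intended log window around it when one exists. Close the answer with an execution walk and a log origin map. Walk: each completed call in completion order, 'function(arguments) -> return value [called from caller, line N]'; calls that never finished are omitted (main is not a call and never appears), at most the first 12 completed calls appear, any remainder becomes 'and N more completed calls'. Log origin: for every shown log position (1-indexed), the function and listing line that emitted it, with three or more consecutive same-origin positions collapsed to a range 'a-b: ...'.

Answer: the error was raised in bind_quota, line 33.
The tell: The log ends early — 7 lines, where the working version next logs 'driver got 1'.
Call chain: main -> bind_quota([3, 4, 2, 4, 12, 9], 4) (called at line 40).
First divergence: position 8 (shown log ended at 7 lines; the working version continues: 'driver got 1').
Intended log window:
  6: index_entries done: 2
  7: intermediate pair 2, 2
  8: driver got 1
Execution walk:
  resolve_slot([3, 4, 2, 4, 12, 9]) -> 2  [called from bind_quota, line 30]
  index_entries([3, 4, 2, 4, 12, 9], 4) -> 2  [called from bind_quota, line 31]
Origin of each log line:
  1: logged in main at line 39
  2: logged in bind_quota at line 29
  3: logged in resolve_slot at line 2
  4: logged in resolve_slot at line 7
  5: logged in index_entries at line 11
  6: logged in index_entries at line 16
  7: logged in bind_quota at line 32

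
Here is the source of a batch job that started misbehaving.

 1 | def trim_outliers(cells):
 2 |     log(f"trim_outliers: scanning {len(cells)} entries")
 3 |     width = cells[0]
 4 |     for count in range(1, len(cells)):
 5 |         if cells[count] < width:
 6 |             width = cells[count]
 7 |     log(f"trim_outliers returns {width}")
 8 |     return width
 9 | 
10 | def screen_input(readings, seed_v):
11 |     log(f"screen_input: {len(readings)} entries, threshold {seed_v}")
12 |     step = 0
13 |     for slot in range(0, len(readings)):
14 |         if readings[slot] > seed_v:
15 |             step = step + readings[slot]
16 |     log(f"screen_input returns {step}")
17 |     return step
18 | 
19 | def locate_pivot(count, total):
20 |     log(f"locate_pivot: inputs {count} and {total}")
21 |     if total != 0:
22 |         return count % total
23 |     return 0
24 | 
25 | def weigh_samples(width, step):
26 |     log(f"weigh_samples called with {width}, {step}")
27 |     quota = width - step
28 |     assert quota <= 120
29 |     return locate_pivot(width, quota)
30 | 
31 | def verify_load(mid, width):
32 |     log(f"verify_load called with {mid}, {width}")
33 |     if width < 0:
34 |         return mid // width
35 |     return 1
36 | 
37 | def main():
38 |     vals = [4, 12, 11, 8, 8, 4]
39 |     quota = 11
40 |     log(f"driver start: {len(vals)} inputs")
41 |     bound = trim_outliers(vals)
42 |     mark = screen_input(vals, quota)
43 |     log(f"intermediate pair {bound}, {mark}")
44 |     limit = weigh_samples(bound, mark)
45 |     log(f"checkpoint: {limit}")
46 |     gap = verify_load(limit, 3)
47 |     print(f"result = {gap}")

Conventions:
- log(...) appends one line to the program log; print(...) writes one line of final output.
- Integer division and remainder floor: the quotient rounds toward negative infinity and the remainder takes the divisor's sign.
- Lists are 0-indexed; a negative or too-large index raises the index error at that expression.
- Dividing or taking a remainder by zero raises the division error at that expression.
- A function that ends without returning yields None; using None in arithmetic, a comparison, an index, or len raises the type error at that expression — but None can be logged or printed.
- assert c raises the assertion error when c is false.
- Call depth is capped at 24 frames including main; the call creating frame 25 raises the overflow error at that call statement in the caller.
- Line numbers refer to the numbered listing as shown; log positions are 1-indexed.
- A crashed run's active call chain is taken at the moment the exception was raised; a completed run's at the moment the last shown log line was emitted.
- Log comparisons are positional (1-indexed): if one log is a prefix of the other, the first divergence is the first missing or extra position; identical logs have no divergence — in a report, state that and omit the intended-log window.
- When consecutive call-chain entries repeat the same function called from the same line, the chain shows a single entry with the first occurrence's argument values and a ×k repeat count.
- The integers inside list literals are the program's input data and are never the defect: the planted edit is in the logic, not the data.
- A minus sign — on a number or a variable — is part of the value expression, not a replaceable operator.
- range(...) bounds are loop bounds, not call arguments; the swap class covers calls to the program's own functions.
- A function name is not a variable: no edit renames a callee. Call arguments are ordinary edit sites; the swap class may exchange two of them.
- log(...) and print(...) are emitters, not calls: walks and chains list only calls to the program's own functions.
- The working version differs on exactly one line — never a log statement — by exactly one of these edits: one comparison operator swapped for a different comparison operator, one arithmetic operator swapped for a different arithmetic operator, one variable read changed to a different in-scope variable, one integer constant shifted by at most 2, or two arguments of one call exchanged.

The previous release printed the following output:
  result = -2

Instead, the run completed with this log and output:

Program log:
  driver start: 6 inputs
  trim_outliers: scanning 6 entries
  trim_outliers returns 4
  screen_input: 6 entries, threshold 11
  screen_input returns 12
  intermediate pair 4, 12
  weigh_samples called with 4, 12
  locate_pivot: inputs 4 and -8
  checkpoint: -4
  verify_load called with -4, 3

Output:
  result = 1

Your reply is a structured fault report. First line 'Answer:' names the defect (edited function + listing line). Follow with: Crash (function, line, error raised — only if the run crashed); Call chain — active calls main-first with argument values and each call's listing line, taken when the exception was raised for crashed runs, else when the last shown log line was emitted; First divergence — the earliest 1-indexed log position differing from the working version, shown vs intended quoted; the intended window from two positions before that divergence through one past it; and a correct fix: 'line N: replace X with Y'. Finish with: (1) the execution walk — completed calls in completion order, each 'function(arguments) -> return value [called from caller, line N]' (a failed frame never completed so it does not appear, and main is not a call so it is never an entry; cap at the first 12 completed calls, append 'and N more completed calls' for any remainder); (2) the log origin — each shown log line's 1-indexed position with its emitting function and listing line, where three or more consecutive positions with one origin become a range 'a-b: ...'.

Answer: the defect is in verify_load at line 33.
Key observation: Every logged value matches the working version; the printed result is what differs.
Call chain: main -> verify_load(-4, 3) (called at line 46).
First divergence: there is none — every log position agrees.
Execution walk:
  trim_outliers([4, 12, 11, 8, 8, 4]) -> 4  [called from main, line 41]
  screen_input([4, 12, 11, 8, 8, 4], 11) -> 12  [called from main, line 42]
  locate_pivot(4, -8) -> -4  [called from weigh_samples, line 29]
  weigh_samples(4, 12) -> -4  [called from main, line 44]
  verify_load(-4, 3) -> 1  [called from main, line 46]
Origin of each log line:
  1 — main, line 40
  2 — trim_outliers, line 2
  3 — trim_outliers, line 7
  4 — screen_input, line 11
  5 — screen_input, line 16
  6 — main, line 43
  7 — weigh_samples, line 26
  8 — locate_pivot, line 20
  9 — main, line 45
  10 — verify_load, line 32
A correct fix: line 33: replace `<` with `!=`.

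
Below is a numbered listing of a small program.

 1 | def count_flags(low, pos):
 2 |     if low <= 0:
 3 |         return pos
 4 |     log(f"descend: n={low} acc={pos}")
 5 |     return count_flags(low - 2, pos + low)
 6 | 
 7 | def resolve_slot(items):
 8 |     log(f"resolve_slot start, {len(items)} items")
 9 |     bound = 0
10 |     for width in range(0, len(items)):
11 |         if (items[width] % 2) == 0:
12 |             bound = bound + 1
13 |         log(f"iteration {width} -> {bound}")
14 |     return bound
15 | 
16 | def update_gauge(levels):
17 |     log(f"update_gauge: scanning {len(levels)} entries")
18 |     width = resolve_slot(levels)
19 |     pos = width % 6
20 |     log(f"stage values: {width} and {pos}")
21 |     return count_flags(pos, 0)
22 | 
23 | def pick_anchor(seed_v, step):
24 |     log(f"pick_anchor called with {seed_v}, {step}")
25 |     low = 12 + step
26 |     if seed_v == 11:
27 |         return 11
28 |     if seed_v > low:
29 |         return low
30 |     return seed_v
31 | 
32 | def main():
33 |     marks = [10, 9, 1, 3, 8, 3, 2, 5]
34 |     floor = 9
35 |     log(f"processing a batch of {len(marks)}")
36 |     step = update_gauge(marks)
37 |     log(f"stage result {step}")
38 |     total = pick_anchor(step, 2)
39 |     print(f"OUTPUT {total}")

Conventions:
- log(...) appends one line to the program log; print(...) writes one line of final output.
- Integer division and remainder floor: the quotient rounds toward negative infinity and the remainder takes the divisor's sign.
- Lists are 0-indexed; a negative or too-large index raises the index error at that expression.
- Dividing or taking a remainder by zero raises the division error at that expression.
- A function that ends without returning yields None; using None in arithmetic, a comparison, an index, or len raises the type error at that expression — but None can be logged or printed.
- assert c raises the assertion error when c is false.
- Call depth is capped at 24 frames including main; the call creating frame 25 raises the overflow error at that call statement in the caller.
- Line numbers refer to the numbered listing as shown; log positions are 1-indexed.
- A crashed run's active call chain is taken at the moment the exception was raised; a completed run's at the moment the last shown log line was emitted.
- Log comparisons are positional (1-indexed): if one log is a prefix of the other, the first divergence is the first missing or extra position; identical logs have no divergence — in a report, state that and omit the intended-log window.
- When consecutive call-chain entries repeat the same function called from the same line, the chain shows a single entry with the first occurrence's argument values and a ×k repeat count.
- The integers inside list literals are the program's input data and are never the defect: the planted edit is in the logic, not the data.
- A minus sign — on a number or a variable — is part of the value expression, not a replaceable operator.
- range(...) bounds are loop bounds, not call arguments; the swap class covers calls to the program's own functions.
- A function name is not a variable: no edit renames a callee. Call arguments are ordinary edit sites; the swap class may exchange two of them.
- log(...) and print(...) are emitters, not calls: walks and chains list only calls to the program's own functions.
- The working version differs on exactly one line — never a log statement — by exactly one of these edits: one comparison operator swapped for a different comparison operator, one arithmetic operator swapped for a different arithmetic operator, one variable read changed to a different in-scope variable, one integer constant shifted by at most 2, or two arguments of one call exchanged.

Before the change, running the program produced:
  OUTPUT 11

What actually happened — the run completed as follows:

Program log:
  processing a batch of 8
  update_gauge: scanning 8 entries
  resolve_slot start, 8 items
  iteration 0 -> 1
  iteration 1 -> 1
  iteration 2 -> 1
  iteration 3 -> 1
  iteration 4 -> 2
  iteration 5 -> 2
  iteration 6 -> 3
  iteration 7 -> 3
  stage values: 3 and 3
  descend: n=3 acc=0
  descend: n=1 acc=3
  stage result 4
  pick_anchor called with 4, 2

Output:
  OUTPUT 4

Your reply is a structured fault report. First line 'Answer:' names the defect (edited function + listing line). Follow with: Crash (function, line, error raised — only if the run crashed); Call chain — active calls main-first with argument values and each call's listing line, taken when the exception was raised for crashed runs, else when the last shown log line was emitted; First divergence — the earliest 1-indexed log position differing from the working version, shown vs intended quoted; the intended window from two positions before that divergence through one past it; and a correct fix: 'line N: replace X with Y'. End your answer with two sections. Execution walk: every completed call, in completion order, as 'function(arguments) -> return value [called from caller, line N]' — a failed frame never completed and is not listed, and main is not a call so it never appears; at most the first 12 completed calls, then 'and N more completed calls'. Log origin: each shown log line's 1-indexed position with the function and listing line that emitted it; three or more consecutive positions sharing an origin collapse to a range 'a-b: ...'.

Answer: the defect is in pick_anchor at line 26.
Key observation: Nothing in the log betrays the bug — only the output does.
Call chain: main -> pick_anchor(4, 2) (called at line 38).
First divergence: none (the log streams are identical).
Execution walk:
  resolve_slot([10, 9, 1, 3, 8, 3, 2, 5]) -> 3  [called from update_gauge, line 18]
  count_flags(-1, 4) -> 4  [called from count_flags, line 5]
  count_flags(1, 3) -> 4  [called from count_flags, line 5]
  count_flags(3, 0) -> 4  [called from update_gauge, line 21]
  update_gauge([10, 9, 1, 3, 8, 3, 2, 5]) -> 4  [called from main, line 36]
  pick_anchor(4, 2) -> 4  [called from main, line 38]
Log origins:
  1: from main, line 35
  2: from update_gauge, line 17
  3: from resolve_slot, line 8
  4-11: from resolve_slot, line 13
  12: from update_gauge, line 20
  13: from count_flags, line 4
  14: from count_flags, line 4
  15: from main, line 37
  16: from pick_anchor, line 24
A correct fix: line 26: replace `==` with `<`.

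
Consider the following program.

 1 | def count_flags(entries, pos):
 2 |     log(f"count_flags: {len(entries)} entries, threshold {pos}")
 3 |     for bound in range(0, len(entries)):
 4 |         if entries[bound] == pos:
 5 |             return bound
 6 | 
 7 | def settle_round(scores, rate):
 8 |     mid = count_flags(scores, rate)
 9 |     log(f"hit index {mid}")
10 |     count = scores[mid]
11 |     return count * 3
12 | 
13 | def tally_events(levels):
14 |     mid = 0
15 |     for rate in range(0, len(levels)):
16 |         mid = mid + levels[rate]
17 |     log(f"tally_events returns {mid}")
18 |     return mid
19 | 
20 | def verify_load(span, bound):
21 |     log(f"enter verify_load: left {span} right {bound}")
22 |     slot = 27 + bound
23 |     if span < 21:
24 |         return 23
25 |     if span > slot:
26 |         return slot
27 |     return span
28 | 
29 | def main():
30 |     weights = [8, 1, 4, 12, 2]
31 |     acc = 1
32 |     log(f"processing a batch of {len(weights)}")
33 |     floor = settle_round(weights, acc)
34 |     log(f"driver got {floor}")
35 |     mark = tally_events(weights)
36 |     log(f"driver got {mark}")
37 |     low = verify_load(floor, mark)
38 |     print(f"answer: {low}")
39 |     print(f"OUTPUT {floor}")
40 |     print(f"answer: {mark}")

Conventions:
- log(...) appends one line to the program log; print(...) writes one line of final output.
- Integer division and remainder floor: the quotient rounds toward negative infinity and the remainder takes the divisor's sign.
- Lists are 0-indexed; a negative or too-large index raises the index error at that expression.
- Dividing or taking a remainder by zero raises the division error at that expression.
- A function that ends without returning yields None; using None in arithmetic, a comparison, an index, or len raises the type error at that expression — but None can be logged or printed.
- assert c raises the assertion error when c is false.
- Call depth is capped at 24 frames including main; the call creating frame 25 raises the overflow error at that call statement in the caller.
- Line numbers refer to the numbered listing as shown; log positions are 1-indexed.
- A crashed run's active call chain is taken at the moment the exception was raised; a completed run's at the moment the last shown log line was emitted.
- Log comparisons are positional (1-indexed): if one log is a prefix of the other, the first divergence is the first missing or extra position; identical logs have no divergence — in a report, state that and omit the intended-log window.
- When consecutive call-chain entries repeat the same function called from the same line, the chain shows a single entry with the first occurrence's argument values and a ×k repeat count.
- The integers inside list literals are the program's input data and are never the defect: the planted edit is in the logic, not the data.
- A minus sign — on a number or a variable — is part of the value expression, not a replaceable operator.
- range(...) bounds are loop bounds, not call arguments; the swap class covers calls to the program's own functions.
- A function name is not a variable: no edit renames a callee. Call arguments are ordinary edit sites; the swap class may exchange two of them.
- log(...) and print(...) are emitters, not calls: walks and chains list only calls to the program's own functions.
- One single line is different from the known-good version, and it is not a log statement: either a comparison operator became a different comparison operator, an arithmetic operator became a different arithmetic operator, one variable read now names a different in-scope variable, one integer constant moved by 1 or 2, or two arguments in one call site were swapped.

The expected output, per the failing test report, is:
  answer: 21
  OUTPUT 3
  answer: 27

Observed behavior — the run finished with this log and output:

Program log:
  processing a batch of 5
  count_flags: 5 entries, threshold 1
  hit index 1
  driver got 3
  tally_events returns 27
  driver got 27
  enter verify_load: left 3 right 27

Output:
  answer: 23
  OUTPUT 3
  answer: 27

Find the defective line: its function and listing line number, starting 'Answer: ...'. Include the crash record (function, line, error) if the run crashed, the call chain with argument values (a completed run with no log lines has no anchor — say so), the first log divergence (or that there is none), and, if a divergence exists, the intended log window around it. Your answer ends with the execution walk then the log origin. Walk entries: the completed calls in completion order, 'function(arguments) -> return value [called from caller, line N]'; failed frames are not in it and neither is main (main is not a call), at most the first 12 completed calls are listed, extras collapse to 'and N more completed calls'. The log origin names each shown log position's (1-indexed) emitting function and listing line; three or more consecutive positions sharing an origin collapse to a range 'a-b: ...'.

Answer: the defect is in verify_load at line 24.
Core observation: Nothing in the log betrays the bug — only the output does.
Call chain: main -> verify_load(3, 27) (called at line 37).
First divergence: there is none — every log position agrees.
Execution walk:
  count_flags([8, 1, 4, 12, 2], 1) -> 1  [called from settle_round, line 8]
  settle_round([8, 1, 4, 12, 2], 1) -> 3  [called from main, line 33]
  tally_events([8, 1, 4, 12, 2]) -> 27  [called from main, line 35]
  verify_load(3, 27) -> 23  [called from main, line 37]
Log line origins:
  1: logged in main at line 32
  2: logged in count_flags at line 2
  3: logged in settle_round at line 9
  4: logged in main at line 34
  5: logged in tally_events at line 17
  6: logged in main at line 36
  7: logged in verify_load at line 21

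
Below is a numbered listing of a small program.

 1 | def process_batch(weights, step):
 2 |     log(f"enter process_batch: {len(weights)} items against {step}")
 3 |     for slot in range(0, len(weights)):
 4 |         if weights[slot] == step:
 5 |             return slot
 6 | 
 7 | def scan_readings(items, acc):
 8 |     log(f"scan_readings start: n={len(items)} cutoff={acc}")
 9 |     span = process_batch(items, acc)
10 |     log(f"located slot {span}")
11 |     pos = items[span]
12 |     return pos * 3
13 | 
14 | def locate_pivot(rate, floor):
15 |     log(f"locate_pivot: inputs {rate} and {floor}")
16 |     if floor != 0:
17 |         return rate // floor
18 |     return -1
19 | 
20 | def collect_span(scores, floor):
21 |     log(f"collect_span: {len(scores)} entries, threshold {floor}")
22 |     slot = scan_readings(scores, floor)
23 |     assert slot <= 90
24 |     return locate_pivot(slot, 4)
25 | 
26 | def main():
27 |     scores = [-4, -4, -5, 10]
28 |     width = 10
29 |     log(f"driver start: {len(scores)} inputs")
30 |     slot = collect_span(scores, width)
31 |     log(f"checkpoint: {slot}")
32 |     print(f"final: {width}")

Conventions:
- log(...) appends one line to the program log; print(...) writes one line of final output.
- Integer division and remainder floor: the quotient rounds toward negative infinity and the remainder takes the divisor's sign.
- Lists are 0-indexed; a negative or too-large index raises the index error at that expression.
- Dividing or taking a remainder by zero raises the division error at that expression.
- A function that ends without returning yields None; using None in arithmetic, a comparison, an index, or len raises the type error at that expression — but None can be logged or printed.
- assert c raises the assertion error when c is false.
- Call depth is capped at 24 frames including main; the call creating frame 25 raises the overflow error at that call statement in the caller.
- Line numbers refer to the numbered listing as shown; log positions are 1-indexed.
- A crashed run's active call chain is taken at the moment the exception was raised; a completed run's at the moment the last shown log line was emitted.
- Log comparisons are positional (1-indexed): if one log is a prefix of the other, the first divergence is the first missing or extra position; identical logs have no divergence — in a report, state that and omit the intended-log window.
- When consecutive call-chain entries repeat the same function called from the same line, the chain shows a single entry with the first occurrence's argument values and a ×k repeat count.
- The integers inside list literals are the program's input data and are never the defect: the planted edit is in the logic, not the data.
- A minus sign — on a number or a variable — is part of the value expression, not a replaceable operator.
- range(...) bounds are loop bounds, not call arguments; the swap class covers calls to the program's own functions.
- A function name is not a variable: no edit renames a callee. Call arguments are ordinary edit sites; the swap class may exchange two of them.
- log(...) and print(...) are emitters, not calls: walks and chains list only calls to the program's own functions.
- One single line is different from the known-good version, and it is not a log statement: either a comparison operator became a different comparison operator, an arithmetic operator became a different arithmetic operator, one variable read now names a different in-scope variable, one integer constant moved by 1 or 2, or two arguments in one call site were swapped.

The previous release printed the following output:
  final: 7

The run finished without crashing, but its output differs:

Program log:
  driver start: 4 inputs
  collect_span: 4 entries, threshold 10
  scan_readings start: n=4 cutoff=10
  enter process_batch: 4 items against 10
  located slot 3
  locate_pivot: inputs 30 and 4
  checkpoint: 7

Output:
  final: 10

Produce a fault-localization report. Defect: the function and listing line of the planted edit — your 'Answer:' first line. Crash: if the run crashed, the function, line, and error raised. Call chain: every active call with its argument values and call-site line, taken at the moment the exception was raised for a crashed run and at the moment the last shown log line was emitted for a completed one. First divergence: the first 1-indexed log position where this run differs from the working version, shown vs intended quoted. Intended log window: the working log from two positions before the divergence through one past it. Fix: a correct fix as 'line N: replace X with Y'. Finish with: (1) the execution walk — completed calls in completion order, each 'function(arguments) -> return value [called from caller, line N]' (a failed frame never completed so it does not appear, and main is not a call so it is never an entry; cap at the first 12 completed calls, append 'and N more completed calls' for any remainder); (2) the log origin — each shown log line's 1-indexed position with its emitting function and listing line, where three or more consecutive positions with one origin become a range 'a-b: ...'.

Answer: the defect is in main at line 32.
Key observation: Every logged value matches the working version; the printed result is what differs.
Call chain: main.
First divergence: none (the log streams are identical).
Execution walk:
  process_batch([-4, -4, -5, 10], 10) -> 3  [called from scan_readings, line 9]
  scan_readings([-4, -4, -5, 10], 10) -> 30  [called from collect_span, line 22]
  locate_pivot(30, 4) -> 7  [called from collect_span, line 24]
  collect_span([-4, -4, -5, 10], 10) -> 7  [called from main, line 30]
Origin of each log line:
  1: from main, line 29
  2: from collect_span, line 21
  3: from scan_readings, line 8
  4: from process_batch, line 2
  5: from scan_readings, line 10
  6: from locate_pivot, line 15
  7: from main, line 31
A correct fix: line 32: replace `width` with `slot`.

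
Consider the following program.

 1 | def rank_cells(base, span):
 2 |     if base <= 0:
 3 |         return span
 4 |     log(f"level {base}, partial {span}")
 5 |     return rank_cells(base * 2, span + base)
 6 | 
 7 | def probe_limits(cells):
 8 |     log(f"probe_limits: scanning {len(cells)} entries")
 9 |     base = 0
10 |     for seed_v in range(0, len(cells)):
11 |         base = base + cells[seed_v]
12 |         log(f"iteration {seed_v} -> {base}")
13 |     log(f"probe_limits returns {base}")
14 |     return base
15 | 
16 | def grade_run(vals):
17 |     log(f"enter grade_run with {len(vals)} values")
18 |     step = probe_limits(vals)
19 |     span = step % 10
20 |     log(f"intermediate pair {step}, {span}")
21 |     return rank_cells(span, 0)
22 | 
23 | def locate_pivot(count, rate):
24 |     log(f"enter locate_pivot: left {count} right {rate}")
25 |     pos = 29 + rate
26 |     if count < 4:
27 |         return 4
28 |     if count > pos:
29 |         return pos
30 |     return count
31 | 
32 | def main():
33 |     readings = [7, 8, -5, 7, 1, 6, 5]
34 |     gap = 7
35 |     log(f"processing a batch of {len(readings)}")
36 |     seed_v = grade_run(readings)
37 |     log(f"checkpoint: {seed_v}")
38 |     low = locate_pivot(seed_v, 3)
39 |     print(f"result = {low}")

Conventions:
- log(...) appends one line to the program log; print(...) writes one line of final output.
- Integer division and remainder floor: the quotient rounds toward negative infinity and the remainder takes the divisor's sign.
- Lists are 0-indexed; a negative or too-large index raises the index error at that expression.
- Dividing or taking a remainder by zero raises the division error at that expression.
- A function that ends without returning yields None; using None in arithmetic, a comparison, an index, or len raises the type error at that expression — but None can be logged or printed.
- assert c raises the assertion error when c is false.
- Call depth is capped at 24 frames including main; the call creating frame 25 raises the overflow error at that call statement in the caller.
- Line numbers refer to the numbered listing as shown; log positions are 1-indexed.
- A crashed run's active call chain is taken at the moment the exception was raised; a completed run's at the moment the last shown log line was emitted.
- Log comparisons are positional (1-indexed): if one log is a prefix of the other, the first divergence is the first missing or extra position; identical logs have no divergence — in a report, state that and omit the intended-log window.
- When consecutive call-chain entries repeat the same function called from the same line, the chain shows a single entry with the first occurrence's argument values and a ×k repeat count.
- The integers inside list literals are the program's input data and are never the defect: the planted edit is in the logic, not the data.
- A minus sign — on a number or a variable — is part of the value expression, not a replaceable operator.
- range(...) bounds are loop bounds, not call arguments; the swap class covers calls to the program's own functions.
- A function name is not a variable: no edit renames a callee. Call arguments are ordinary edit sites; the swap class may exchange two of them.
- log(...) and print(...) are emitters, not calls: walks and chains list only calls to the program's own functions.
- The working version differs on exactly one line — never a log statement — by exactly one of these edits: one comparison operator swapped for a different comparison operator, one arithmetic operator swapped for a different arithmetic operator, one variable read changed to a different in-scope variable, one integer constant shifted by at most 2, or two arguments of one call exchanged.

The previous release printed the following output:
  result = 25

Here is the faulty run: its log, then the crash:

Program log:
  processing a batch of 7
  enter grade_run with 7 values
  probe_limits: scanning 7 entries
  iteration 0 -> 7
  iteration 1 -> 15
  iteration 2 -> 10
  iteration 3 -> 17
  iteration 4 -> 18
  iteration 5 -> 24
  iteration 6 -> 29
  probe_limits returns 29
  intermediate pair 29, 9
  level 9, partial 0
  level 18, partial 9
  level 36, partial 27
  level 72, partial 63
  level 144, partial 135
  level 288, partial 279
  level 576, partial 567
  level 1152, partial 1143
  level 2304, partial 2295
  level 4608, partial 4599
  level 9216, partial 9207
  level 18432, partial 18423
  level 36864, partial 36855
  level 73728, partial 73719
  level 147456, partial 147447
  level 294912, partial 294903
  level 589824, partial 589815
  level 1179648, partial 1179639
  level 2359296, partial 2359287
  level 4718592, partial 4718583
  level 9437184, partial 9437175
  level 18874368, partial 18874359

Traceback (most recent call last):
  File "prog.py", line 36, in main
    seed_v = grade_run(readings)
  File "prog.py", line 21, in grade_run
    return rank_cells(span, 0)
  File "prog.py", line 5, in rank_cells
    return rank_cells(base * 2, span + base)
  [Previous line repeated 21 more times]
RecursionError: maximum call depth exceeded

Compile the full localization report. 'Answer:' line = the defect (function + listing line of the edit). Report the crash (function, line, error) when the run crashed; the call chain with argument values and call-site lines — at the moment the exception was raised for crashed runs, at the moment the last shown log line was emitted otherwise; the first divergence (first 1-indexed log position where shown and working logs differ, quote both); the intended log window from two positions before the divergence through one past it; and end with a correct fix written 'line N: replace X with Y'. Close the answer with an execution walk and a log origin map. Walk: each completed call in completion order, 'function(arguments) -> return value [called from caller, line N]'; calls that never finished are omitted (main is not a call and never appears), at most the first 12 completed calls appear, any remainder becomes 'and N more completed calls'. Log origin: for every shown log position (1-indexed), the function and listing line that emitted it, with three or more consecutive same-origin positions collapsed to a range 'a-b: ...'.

Answer: the defect is in rank_cells at line 5.
The tell: The log first diverges at position 14: the faulty run prints 'level 18, partial 9' where the working version prints 'level 7, partial 9'.
Crash: rank_cells, line 5, RecursionError.
Call chain: main -> grade_run([7, 8, -5, 7, 1, 6, 5]) (called at line 36) -> rank_cells(9, 0) (called at line 21) -> rank_cells(18, 9) (called at line 5) ×21.
First divergence: at position 14 the run shows 'level 18, partial 9' where the working version logs 'level 7, partial 9'.
Intended log window:
  12: intermediate pair 29, 9
  13: level 9, partial 0
  14: level 7, partial 9
  15: level 5, partial 16
Execution walk:
  probe_limits([7, 8, -5, 7, 1, 6, 5]) -> 29  [called from grade_run, line 18]
Log line origins:
  1: logged in main at line 35
  2: logged in grade_run at line 17
  3: logged in probe_limits at line 8
  4-10: logged in probe_limits at line 12
  11: logged in probe_limits at line 13
  12: logged in grade_run at line 20
  13-34: logged in rank_cells at line 4
A correct fix: line 5: replace `*` with `-`.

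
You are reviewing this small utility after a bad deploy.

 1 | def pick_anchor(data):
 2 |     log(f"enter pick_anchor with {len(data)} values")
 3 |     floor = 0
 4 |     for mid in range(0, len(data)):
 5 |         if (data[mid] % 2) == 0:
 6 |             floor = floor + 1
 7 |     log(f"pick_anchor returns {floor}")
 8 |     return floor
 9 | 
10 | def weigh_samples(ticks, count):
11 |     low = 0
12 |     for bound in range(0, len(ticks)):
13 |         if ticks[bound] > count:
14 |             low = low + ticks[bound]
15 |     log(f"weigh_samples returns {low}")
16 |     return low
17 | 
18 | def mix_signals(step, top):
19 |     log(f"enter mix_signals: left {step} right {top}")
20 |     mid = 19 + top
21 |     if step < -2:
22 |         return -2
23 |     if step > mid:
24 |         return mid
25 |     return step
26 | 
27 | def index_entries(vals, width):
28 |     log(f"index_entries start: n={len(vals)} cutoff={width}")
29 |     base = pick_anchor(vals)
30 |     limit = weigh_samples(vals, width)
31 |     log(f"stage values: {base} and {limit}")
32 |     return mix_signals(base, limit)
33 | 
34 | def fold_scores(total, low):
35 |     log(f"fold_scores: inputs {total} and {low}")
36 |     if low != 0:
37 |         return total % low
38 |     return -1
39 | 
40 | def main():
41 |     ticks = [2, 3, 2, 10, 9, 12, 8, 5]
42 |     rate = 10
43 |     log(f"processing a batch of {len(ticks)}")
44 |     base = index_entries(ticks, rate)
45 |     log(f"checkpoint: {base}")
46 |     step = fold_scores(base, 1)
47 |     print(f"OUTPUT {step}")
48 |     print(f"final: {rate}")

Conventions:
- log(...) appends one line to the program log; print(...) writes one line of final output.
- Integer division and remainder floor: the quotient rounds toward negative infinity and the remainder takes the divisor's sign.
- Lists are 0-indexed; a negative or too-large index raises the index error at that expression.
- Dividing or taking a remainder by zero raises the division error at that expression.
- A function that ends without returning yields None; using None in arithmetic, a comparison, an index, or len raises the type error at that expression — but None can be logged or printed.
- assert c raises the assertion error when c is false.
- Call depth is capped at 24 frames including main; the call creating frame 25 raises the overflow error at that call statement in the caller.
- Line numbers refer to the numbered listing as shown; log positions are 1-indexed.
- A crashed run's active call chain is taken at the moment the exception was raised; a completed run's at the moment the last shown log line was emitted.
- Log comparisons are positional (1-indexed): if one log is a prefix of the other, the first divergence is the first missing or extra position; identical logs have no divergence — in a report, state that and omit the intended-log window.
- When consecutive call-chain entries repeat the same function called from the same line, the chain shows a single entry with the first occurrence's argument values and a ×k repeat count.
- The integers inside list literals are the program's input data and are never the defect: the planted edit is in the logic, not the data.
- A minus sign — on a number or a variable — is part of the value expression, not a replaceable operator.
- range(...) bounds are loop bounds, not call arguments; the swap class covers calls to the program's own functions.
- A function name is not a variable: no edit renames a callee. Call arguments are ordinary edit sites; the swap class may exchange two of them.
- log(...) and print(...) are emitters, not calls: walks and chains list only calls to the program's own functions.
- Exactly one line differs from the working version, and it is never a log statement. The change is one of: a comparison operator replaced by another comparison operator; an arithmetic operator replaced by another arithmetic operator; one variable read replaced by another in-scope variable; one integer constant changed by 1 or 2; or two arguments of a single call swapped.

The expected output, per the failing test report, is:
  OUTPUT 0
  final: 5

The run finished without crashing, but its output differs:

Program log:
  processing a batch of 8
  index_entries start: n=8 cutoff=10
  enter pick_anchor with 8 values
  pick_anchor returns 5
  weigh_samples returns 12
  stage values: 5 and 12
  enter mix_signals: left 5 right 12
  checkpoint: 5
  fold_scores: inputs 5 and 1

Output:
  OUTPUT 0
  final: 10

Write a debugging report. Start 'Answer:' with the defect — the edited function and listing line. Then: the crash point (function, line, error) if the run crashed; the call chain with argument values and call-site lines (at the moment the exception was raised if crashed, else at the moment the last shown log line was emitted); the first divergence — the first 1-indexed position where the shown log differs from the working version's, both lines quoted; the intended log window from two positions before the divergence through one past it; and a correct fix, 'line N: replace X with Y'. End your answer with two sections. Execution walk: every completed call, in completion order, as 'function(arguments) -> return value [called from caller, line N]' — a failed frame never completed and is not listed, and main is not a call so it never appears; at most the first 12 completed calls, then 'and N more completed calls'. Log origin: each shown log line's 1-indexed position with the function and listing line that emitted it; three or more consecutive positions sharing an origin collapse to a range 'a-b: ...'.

Answer: the defect is in main at line 48.
Key observation: Every logged value matches the working version; the printed result is what differs.
Call chain: main -> fold_scores(5, 1) (called at line 46).
First divergence: there is none — every log position agrees.
Execution walk:
  pick_anchor([2, 3, 2, 10, 9, 12, 8, 5]) -> 5  [called from index_entries, line 29]
  weigh_samples([2, 3, 2, 10, 9, 12, 8, 5], 10) -> 12  [called from index_entries, line 30]
  mix_signals(5, 12) -> 5  [called from index_entries, line 32]
  index_entries([2, 3, 2, 10, 9, 12, 8, 5], 10) -> 5  [called from main, line 44]
  fold_scores(5, 1) -> 0  [called from main, line 46]
Log line origins:
  1: logged in main at line 43
  2: logged in index_entries at line 28
  3: logged in pick_anchor at line 2
  4: logged in pick_anchor at line 7
  5: logged in weigh_samples at line 15
  6: logged in index_entries at line 31
  7: logged in mix_signals at line 19
  8: logged in main at line 45
  9: logged in fold_scores at line 35
A correct fix: line 48: replace `rate` with `base`.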